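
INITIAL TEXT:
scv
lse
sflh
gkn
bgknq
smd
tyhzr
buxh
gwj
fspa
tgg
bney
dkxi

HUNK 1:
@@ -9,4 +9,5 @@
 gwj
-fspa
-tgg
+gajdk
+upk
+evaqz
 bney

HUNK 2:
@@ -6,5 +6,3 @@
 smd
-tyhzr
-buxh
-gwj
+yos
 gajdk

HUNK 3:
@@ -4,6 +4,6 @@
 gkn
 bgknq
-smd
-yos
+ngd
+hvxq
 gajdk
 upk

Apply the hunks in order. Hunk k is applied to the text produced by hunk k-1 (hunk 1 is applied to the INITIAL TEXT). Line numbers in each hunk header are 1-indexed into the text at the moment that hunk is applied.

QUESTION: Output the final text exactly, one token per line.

Hunk 1: at line 9 remove [fspa,tgg] add [gajdk,upk,evaqz] -> 14 lines: scv lse sflh gkn bgknq smd tyhzr buxh gwj gajdk upk evaqz bney dkxi
Hunk 2: at line 6 remove [tyhzr,buxh,gwj] add [yos] -> 12 lines: scv lse sflh gkn bgknq smd yos gajdk upk evaqz bney dkxi
Hunk 3: at line 4 remove [smd,yos] add [ngd,hvxq] -> 12 lines: scv lse sflh gkn bgknq ngd hvxq gajdk upk evaqz bney dkxi

Answer: scv
lse
sflh
gkn
bgknq
ngd
hvxq
gajdk
upk
evaqz
bney
dkxi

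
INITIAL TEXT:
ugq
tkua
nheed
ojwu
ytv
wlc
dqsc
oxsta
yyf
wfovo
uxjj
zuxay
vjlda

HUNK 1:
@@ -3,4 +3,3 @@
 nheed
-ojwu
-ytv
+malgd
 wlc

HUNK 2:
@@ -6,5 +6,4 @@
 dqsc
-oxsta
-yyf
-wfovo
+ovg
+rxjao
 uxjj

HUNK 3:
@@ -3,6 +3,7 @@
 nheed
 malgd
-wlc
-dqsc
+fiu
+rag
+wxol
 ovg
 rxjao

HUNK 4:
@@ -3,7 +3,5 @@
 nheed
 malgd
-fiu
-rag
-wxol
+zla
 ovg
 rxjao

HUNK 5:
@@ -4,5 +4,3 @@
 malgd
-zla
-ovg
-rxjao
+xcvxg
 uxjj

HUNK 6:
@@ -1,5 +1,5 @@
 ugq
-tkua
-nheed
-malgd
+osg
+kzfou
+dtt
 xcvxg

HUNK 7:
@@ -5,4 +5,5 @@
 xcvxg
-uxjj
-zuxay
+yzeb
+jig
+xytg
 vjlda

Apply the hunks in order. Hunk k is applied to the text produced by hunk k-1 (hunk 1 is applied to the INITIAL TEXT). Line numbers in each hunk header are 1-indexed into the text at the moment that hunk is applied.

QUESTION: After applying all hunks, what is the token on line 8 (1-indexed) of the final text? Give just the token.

Hunk 1: at line 3 remove [ojwu,ytv] add [malgd] -> 12 lines: ugq tkua nheed malgd wlc dqsc oxsta yyf wfovo uxjj zuxay vjlda
Hunk 2: at line 6 remove [oxsta,yyf,wfovo] add [ovg,rxjao] -> 11 lines: ugq tkua nheed malgd wlc dqsc ovg rxjao uxjj zuxay vjlda
Hunk 3: at line 3 remove [wlc,dqsc] add [fiu,rag,wxol] -> 12 lines: ugq tkua nheed malgd fiu rag wxol ovg rxjao uxjj zuxay vjlda
Hunk 4: at line 3 remove [fiu,rag,wxol] add [zla] -> 10 lines: ugq tkua nheed malgd zla ovg rxjao uxjj zuxay vjlda
Hunk 5: at line 4 remove [zla,ovg,rxjao] add [xcvxg] -> 8 lines: ugq tkua nheed malgd xcvxg uxjj zuxay vjlda
Hunk 6: at line 1 remove [tkua,nheed,malgd] add [osg,kzfou,dtt] -> 8 lines: ugq osg kzfou dtt xcvxg uxjj zuxay vjlda
Hunk 7: at line 5 remove [uxjj,zuxay] add [yzeb,jig,xytg] -> 9 lines: ugq osg kzfou dtt xcvxg yzeb jig xytg vjlda
Final line 8: xytg

Answer: xytg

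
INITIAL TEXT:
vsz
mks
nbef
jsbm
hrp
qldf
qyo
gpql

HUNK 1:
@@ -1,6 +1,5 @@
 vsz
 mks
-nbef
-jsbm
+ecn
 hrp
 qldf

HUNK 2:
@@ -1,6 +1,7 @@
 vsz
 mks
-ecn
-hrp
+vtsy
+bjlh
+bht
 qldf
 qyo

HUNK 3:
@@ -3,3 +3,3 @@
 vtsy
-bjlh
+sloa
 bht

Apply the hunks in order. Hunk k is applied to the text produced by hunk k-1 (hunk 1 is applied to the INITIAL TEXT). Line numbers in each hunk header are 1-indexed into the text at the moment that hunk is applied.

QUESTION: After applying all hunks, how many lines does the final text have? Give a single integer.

Hunk 1: at line 1 remove [nbef,jsbm] add [ecn] -> 7 lines: vsz mks ecn hrp qldf qyo gpql
Hunk 2: at line 1 remove [ecn,hrp] add [vtsy,bjlh,bht] -> 8 lines: vsz mks vtsy bjlh bht qldf qyo gpql
Hunk 3: at line 3 remove [bjlh] add [sloa] -> 8 lines: vsz mks vtsy sloa bht qldf qyo gpql
Final line count: 8

Answer: 8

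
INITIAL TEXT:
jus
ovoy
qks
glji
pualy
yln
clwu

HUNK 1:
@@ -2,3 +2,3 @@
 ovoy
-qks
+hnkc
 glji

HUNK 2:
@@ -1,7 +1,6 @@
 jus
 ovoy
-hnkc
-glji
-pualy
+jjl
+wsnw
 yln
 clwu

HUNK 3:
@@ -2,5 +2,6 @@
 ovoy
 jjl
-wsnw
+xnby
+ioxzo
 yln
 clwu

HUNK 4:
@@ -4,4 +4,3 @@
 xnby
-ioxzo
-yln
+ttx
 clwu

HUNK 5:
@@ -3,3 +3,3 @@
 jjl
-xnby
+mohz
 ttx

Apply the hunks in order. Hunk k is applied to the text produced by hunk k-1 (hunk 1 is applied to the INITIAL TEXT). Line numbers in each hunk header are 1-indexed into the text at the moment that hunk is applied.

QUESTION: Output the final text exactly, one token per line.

Hunk 1: at line 2 remove [qks] add [hnkc] -> 7 lines: jus ovoy hnkc glji pualy yln clwu
Hunk 2: at line 1 remove [hnkc,glji,pualy] add [jjl,wsnw] -> 6 lines: jus ovoy jjl wsnw yln clwu
Hunk 3: at line 2 remove [wsnw] add [xnby,ioxzo] -> 7 lines: jus ovoy jjl xnby ioxzo yln clwu
Hunk 4: at line 4 remove [ioxzo,yln] add [ttx] -> 6 lines: jus ovoy jjl xnby ttx clwu
Hunk 5: at line 3 remove [xnby] add [mohz] -> 6 lines: jus ovoy jjl mohz ttx clwu

Answer: jus
ovoy
jjl
mohz
ttx
clwu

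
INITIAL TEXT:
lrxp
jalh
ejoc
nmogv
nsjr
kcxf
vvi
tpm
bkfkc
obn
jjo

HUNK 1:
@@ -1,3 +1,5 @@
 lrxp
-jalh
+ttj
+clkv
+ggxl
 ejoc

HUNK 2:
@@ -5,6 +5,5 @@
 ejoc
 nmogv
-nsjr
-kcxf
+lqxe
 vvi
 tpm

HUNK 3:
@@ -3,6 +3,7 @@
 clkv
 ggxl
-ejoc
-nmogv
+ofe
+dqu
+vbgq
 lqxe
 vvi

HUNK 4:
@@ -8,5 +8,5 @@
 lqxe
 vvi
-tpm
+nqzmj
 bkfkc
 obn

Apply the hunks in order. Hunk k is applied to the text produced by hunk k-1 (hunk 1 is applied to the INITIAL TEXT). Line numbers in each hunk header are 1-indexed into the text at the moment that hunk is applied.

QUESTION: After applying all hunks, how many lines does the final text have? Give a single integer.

Hunk 1: at line 1 remove [jalh] add [ttj,clkv,ggxl] -> 13 lines: lrxp ttj clkv ggxl ejoc nmogv nsjr kcxf vvi tpm bkfkc obn jjo
Hunk 2: at line 5 remove [nsjr,kcxf] add [lqxe] -> 12 lines: lrxp ttj clkv ggxl ejoc nmogv lqxe vvi tpm bkfkc obn jjo
Hunk 3: at line 3 remove [ejoc,nmogv] add [ofe,dqu,vbgq] -> 13 lines: lrxp ttj clkv ggxl ofe dqu vbgq lqxe vvi tpm bkfkc obn jjo
Hunk 4: at line 8 remove [tpm] add [nqzmj] -> 13 lines: lrxp ttj clkv ggxl ofe dqu vbgq lqxe vvi nqzmj bkfkc obn jjo
Final line count: 13

Answer: 13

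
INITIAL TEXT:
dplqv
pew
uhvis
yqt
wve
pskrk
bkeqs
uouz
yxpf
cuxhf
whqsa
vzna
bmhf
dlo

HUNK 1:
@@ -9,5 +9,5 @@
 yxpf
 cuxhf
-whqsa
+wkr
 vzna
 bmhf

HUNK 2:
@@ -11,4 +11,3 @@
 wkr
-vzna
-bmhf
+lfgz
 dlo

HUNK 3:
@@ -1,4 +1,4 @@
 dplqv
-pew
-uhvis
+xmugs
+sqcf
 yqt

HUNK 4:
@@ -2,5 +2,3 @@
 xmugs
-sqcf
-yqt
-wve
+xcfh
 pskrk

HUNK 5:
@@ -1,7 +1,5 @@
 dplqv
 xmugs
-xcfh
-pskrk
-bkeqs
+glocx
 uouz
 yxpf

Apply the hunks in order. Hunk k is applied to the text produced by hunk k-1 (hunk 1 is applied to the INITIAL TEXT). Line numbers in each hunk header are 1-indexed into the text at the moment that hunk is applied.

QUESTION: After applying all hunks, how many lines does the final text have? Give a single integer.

Answer: 9

Derivation:
Hunk 1: at line 9 remove [whqsa] add [wkr] -> 14 lines: dplqv pew uhvis yqt wve pskrk bkeqs uouz yxpf cuxhf wkr vzna bmhf dlo
Hunk 2: at line 11 remove [vzna,bmhf] add [lfgz] -> 13 lines: dplqv pew uhvis yqt wve pskrk bkeqs uouz yxpf cuxhf wkr lfgz dlo
Hunk 3: at line 1 remove [pew,uhvis] add [xmugs,sqcf] -> 13 lines: dplqv xmugs sqcf yqt wve pskrk bkeqs uouz yxpf cuxhf wkr lfgz dlo
Hunk 4: at line 2 remove [sqcf,yqt,wve] add [xcfh] -> 11 lines: dplqv xmugs xcfh pskrk bkeqs uouz yxpf cuxhf wkr lfgz dlo
Hunk 5: at line 1 remove [xcfh,pskrk,bkeqs] add [glocx] -> 9 lines: dplqv xmugs glocx uouz yxpf cuxhf wkr lfgz dlo
Final line count: 9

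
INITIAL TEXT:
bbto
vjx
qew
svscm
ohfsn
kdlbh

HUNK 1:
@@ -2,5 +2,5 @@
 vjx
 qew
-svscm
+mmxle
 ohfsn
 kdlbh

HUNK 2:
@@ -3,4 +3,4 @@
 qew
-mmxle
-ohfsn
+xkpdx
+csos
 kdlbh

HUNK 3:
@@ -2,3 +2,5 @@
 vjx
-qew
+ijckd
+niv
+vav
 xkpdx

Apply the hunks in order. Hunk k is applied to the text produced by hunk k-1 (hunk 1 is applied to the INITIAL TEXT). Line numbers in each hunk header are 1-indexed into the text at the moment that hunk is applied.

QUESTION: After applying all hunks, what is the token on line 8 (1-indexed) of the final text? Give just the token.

Hunk 1: at line 2 remove [svscm] add [mmxle] -> 6 lines: bbto vjx qew mmxle ohfsn kdlbh
Hunk 2: at line 3 remove [mmxle,ohfsn] add [xkpdx,csos] -> 6 lines: bbto vjx qew xkpdx csos kdlbh
Hunk 3: at line 2 remove [qew] add [ijckd,niv,vav] -> 8 lines: bbto vjx ijckd niv vav xkpdx csos kdlbh
Final line 8: kdlbh

Answer: kdlbh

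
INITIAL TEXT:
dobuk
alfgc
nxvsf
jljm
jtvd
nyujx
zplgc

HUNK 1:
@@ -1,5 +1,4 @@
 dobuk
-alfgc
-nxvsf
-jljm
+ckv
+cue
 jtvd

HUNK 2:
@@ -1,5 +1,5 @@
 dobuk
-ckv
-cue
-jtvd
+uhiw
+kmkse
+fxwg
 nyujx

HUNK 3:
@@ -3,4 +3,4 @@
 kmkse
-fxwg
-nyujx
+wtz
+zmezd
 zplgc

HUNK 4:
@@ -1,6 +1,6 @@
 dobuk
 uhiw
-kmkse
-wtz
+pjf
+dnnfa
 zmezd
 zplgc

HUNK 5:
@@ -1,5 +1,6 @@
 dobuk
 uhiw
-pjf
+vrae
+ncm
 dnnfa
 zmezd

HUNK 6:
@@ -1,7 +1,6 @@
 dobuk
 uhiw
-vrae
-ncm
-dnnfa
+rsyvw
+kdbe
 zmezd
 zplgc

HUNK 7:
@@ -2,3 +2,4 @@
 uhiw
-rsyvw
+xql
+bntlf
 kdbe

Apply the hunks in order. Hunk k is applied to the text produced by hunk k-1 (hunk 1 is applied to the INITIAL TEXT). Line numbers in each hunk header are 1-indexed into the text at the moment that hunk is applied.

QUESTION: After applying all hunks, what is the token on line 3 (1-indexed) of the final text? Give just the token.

Answer: xql

Derivation:
Hunk 1: at line 1 remove [alfgc,nxvsf,jljm] add [ckv,cue] -> 6 lines: dobuk ckv cue jtvd nyujx zplgc
Hunk 2: at line 1 remove [ckv,cue,jtvd] add [uhiw,kmkse,fxwg] -> 6 lines: dobuk uhiw kmkse fxwg nyujx zplgc
Hunk 3: at line 3 remove [fxwg,nyujx] add [wtz,zmezd] -> 6 lines: dobuk uhiw kmkse wtz zmezd zplgc
Hunk 4: at line 1 remove [kmkse,wtz] add [pjf,dnnfa] -> 6 lines: dobuk uhiw pjf dnnfa zmezd zplgc
Hunk 5: at line 1 remove [pjf] add [vrae,ncm] -> 7 lines: dobuk uhiw vrae ncm dnnfa zmezd zplgc
Hunk 6: at line 1 remove [vrae,ncm,dnnfa] add [rsyvw,kdbe] -> 6 lines: dobuk uhiw rsyvw kdbe zmezd zplgc
Hunk 7: at line 2 remove [rsyvw] add [xql,bntlf] -> 7 lines: dobuk uhiw xql bntlf kdbe zmezd zplgc
Final line 3: xql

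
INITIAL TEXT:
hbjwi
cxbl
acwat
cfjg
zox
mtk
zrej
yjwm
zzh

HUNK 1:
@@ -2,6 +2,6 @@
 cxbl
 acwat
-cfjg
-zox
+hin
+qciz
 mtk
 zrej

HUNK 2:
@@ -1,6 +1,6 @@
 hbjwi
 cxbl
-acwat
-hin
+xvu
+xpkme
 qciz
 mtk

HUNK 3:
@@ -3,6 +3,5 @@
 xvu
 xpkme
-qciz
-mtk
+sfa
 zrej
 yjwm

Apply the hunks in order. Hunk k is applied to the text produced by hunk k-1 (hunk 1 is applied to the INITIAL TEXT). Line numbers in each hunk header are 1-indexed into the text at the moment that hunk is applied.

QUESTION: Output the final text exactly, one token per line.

Hunk 1: at line 2 remove [cfjg,zox] add [hin,qciz] -> 9 lines: hbjwi cxbl acwat hin qciz mtk zrej yjwm zzh
Hunk 2: at line 1 remove [acwat,hin] add [xvu,xpkme] -> 9 lines: hbjwi cxbl xvu xpkme qciz mtk zrej yjwm zzh
Hunk 3: at line 3 remove [qciz,mtk] add [sfa] -> 8 lines: hbjwi cxbl xvu xpkme sfa zrej yjwm zzh

Answer: hbjwi
cxbl
xvu
xpkme
sfa
zrej
yjwm
zzh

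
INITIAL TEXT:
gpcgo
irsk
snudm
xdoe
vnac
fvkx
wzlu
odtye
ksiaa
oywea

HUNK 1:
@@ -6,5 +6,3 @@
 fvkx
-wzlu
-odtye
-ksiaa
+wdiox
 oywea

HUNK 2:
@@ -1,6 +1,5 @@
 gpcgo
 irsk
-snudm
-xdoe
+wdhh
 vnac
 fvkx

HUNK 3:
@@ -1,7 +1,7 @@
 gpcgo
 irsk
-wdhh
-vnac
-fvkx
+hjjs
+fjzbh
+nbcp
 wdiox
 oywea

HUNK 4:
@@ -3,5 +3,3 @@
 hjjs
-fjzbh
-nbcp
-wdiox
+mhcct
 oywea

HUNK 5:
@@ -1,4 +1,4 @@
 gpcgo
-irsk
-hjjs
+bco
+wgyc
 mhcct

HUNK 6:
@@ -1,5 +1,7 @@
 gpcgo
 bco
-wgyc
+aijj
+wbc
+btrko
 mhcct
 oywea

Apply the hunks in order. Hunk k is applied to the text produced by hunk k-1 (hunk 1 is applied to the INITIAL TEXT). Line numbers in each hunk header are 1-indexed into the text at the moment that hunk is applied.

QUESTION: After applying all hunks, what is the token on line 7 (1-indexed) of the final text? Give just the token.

Hunk 1: at line 6 remove [wzlu,odtye,ksiaa] add [wdiox] -> 8 lines: gpcgo irsk snudm xdoe vnac fvkx wdiox oywea
Hunk 2: at line 1 remove [snudm,xdoe] add [wdhh] -> 7 lines: gpcgo irsk wdhh vnac fvkx wdiox oywea
Hunk 3: at line 1 remove [wdhh,vnac,fvkx] add [hjjs,fjzbh,nbcp] -> 7 lines: gpcgo irsk hjjs fjzbh nbcp wdiox oywea
Hunk 4: at line 3 remove [fjzbh,nbcp,wdiox] add [mhcct] -> 5 lines: gpcgo irsk hjjs mhcct oywea
Hunk 5: at line 1 remove [irsk,hjjs] add [bco,wgyc] -> 5 lines: gpcgo bco wgyc mhcct oywea
Hunk 6: at line 1 remove [wgyc] add [aijj,wbc,btrko] -> 7 lines: gpcgo bco aijj wbc btrko mhcct oywea
Final line 7: oywea

Answer: oywea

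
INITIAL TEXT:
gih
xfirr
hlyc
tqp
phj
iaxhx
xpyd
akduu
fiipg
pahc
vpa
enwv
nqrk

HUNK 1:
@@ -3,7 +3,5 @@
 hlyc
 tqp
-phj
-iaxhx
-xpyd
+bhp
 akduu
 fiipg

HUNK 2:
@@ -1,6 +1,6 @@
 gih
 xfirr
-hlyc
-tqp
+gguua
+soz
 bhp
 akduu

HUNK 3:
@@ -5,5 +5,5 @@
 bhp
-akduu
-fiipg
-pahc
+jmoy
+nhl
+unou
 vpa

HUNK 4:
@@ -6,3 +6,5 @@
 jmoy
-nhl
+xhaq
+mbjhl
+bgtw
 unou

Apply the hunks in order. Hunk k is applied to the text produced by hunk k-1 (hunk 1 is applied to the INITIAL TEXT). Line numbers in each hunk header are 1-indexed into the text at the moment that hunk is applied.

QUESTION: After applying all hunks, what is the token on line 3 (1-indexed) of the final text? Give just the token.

Answer: gguua

Derivation:
Hunk 1: at line 3 remove [phj,iaxhx,xpyd] add [bhp] -> 11 lines: gih xfirr hlyc tqp bhp akduu fiipg pahc vpa enwv nqrk
Hunk 2: at line 1 remove [hlyc,tqp] add [gguua,soz] -> 11 lines: gih xfirr gguua soz bhp akduu fiipg pahc vpa enwv nqrk
Hunk 3: at line 5 remove [akduu,fiipg,pahc] add [jmoy,nhl,unou] -> 11 lines: gih xfirr gguua soz bhp jmoy nhl unou vpa enwv nqrk
Hunk 4: at line 6 remove [nhl] add [xhaq,mbjhl,bgtw] -> 13 lines: gih xfirr gguua soz bhp jmoy xhaq mbjhl bgtw unou vpa enwv nqrk
Final line 3: gguua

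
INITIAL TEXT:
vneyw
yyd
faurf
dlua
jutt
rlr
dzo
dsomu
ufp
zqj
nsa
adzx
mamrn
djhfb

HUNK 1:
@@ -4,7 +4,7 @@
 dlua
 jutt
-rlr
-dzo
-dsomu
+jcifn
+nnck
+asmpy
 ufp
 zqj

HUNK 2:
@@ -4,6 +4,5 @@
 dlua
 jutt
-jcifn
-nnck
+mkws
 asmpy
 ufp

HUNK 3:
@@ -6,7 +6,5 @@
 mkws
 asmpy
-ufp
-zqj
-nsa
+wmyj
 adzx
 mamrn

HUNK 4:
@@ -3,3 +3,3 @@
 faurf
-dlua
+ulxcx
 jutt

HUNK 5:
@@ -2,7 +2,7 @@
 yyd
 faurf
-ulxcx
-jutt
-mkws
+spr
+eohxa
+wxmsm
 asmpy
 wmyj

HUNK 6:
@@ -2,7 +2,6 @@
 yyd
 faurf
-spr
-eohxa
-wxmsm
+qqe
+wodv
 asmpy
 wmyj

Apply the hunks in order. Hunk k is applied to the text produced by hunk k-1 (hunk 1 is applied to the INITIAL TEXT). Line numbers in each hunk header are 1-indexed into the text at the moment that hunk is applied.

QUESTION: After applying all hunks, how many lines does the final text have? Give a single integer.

Answer: 10

Derivation:
Hunk 1: at line 4 remove [rlr,dzo,dsomu] add [jcifn,nnck,asmpy] -> 14 lines: vneyw yyd faurf dlua jutt jcifn nnck asmpy ufp zqj nsa adzx mamrn djhfb
Hunk 2: at line 4 remove [jcifn,nnck] add [mkws] -> 13 lines: vneyw yyd faurf dlua jutt mkws asmpy ufp zqj nsa adzx mamrn djhfb
Hunk 3: at line 6 remove [ufp,zqj,nsa] add [wmyj] -> 11 lines: vneyw yyd faurf dlua jutt mkws asmpy wmyj adzx mamrn djhfb
Hunk 4: at line 3 remove [dlua] add [ulxcx] -> 11 lines: vneyw yyd faurf ulxcx jutt mkws asmpy wmyj adzx mamrn djhfb
Hunk 5: at line 2 remove [ulxcx,jutt,mkws] add [spr,eohxa,wxmsm] -> 11 lines: vneyw yyd faurf spr eohxa wxmsm asmpy wmyj adzx mamrn djhfb
Hunk 6: at line 2 remove [spr,eohxa,wxmsm] add [qqe,wodv] -> 10 lines: vneyw yyd faurf qqe wodv asmpy wmyj adzx mamrn djhfb
Final line count: 10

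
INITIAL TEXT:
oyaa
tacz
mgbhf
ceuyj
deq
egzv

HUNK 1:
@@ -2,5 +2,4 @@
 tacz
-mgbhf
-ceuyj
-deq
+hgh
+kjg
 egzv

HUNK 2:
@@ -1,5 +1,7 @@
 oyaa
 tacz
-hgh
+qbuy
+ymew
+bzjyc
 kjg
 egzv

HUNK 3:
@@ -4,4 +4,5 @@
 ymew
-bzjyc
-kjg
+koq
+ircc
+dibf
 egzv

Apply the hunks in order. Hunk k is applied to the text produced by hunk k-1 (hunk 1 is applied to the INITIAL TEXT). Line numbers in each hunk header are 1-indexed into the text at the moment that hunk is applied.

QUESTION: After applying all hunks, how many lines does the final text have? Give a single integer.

Hunk 1: at line 2 remove [mgbhf,ceuyj,deq] add [hgh,kjg] -> 5 lines: oyaa tacz hgh kjg egzv
Hunk 2: at line 1 remove [hgh] add [qbuy,ymew,bzjyc] -> 7 lines: oyaa tacz qbuy ymew bzjyc kjg egzv
Hunk 3: at line 4 remove [bzjyc,kjg] add [koq,ircc,dibf] -> 8 lines: oyaa tacz qbuy ymew koq ircc dibf egzv
Final line count: 8

Answer: 8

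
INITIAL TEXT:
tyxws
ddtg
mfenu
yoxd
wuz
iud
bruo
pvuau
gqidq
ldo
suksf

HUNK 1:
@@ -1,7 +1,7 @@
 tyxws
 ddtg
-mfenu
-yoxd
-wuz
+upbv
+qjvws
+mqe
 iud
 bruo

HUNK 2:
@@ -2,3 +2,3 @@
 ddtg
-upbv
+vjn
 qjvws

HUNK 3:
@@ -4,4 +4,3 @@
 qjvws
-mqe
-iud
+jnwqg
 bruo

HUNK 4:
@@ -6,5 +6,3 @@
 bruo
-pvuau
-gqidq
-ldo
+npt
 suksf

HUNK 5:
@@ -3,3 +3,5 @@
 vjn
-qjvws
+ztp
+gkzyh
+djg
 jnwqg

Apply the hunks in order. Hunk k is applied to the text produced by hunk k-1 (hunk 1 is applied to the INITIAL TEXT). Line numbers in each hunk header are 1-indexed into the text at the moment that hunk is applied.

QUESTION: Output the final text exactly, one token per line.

Answer: tyxws
ddtg
vjn
ztp
gkzyh
djg
jnwqg
bruo
npt
suksf

Derivation:
Hunk 1: at line 1 remove [mfenu,yoxd,wuz] add [upbv,qjvws,mqe] -> 11 lines: tyxws ddtg upbv qjvws mqe iud bruo pvuau gqidq ldo suksf
Hunk 2: at line 2 remove [upbv] add [vjn] -> 11 lines: tyxws ddtg vjn qjvws mqe iud bruo pvuau gqidq ldo suksf
Hunk 3: at line 4 remove [mqe,iud] add [jnwqg] -> 10 lines: tyxws ddtg vjn qjvws jnwqg bruo pvuau gqidq ldo suksf
Hunk 4: at line 6 remove [pvuau,gqidq,ldo] add [npt] -> 8 lines: tyxws ddtg vjn qjvws jnwqg bruo npt suksf
Hunk 5: at line 3 remove [qjvws] add [ztp,gkzyh,djg] -> 10 lines: tyxws ddtg vjn ztp gkzyh djg jnwqg bruo npt suksf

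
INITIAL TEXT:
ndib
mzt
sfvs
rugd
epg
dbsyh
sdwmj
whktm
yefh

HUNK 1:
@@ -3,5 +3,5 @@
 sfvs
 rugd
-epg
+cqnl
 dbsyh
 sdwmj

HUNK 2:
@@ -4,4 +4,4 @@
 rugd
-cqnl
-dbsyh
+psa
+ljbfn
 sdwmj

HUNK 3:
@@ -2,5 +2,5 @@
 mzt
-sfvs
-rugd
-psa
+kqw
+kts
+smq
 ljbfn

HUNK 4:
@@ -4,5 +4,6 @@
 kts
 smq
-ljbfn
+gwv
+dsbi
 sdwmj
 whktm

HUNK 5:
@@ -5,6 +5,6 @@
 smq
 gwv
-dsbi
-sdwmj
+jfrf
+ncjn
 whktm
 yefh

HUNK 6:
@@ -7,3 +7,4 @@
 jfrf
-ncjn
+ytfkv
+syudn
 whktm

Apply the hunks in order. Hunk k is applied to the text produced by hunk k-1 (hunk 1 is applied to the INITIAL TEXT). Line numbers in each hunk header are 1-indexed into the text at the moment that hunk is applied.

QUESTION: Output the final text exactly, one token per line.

Hunk 1: at line 3 remove [epg] add [cqnl] -> 9 lines: ndib mzt sfvs rugd cqnl dbsyh sdwmj whktm yefh
Hunk 2: at line 4 remove [cqnl,dbsyh] add [psa,ljbfn] -> 9 lines: ndib mzt sfvs rugd psa ljbfn sdwmj whktm yefh
Hunk 3: at line 2 remove [sfvs,rugd,psa] add [kqw,kts,smq] -> 9 lines: ndib mzt kqw kts smq ljbfn sdwmj whktm yefh
Hunk 4: at line 4 remove [ljbfn] add [gwv,dsbi] -> 10 lines: ndib mzt kqw kts smq gwv dsbi sdwmj whktm yefh
Hunk 5: at line 5 remove [dsbi,sdwmj] add [jfrf,ncjn] -> 10 lines: ndib mzt kqw kts smq gwv jfrf ncjn whktm yefh
Hunk 6: at line 7 remove [ncjn] add [ytfkv,syudn] -> 11 lines: ndib mzt kqw kts smq gwv jfrf ytfkv syudn whktm yefh

Answer: ndib
mzt
kqw
kts
smq
gwv
jfrf
ytfkv
syudn
whktm
yefh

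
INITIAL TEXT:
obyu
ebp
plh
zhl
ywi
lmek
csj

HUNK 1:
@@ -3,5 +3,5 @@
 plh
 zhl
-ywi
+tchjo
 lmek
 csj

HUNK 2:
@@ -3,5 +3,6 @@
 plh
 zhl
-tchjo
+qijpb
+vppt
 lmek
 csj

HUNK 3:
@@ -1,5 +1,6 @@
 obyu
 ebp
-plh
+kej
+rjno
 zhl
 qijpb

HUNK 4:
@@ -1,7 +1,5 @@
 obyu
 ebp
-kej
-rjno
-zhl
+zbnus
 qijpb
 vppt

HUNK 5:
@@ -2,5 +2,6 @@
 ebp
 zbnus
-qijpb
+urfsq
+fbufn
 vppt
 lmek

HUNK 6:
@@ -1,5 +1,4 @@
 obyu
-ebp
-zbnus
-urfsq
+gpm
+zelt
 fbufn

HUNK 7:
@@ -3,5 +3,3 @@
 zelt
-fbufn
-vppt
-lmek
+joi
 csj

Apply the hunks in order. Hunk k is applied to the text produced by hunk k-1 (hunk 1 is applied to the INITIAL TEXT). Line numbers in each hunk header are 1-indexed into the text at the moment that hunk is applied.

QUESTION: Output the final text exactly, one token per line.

Answer: obyu
gpm
zelt
joi
csj

Derivation:
Hunk 1: at line 3 remove [ywi] add [tchjo] -> 7 lines: obyu ebp plh zhl tchjo lmek csj
Hunk 2: at line 3 remove [tchjo] add [qijpb,vppt] -> 8 lines: obyu ebp plh zhl qijpb vppt lmek csj
Hunk 3: at line 1 remove [plh] add [kej,rjno] -> 9 lines: obyu ebp kej rjno zhl qijpb vppt lmek csj
Hunk 4: at line 1 remove [kej,rjno,zhl] add [zbnus] -> 7 lines: obyu ebp zbnus qijpb vppt lmek csj
Hunk 5: at line 2 remove [qijpb] add [urfsq,fbufn] -> 8 lines: obyu ebp zbnus urfsq fbufn vppt lmek csj
Hunk 6: at line 1 remove [ebp,zbnus,urfsq] add [gpm,zelt] -> 7 lines: obyu gpm zelt fbufn vppt lmek csj
Hunk 7: at line 3 remove [fbufn,vppt,lmek] add [joi] -> 5 lines: obyu gpm zelt joi csj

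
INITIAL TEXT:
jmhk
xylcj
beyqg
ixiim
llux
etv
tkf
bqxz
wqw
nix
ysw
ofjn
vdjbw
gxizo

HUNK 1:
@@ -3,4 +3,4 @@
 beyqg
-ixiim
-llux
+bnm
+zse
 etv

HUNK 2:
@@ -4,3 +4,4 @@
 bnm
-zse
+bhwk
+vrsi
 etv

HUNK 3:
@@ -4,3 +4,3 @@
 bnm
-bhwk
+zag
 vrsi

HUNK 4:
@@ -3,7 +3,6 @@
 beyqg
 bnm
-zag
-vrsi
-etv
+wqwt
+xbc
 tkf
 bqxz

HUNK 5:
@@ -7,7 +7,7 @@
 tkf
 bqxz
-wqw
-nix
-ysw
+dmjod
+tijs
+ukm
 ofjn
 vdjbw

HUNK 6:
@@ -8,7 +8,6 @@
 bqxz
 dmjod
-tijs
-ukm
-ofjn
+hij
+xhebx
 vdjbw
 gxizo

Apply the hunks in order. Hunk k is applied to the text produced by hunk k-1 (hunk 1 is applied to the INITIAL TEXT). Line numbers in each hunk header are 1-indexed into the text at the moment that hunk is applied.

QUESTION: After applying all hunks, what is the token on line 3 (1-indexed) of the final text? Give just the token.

Hunk 1: at line 3 remove [ixiim,llux] add [bnm,zse] -> 14 lines: jmhk xylcj beyqg bnm zse etv tkf bqxz wqw nix ysw ofjn vdjbw gxizo
Hunk 2: at line 4 remove [zse] add [bhwk,vrsi] -> 15 lines: jmhk xylcj beyqg bnm bhwk vrsi etv tkf bqxz wqw nix ysw ofjn vdjbw gxizo
Hunk 3: at line 4 remove [bhwk] add [zag] -> 15 lines: jmhk xylcj beyqg bnm zag vrsi etv tkf bqxz wqw nix ysw ofjn vdjbw gxizo
Hunk 4: at line 3 remove [zag,vrsi,etv] add [wqwt,xbc] -> 14 lines: jmhk xylcj beyqg bnm wqwt xbc tkf bqxz wqw nix ysw ofjn vdjbw gxizo
Hunk 5: at line 7 remove [wqw,nix,ysw] add [dmjod,tijs,ukm] -> 14 lines: jmhk xylcj beyqg bnm wqwt xbc tkf bqxz dmjod tijs ukm ofjn vdjbw gxizo
Hunk 6: at line 8 remove [tijs,ukm,ofjn] add [hij,xhebx] -> 13 lines: jmhk xylcj beyqg bnm wqwt xbc tkf bqxz dmjod hij xhebx vdjbw gxizo
Final line 3: beyqg

Answer: beyqg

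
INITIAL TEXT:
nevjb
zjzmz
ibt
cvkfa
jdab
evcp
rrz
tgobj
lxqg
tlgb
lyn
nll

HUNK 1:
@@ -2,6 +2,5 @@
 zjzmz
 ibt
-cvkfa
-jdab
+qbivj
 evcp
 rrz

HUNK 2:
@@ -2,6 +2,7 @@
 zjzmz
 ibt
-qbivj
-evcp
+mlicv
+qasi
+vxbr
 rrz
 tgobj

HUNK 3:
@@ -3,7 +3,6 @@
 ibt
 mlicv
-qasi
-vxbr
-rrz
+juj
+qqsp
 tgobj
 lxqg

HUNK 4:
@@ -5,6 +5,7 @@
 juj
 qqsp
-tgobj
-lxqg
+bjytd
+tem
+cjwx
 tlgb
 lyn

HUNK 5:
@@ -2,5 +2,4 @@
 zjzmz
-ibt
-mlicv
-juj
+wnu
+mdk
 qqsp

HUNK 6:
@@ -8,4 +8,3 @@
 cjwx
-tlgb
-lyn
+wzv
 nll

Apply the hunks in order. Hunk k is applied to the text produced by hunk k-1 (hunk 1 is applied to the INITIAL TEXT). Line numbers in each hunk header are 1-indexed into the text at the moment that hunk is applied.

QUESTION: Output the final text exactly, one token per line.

Answer: nevjb
zjzmz
wnu
mdk
qqsp
bjytd
tem
cjwx
wzv
nll

Derivation:
Hunk 1: at line 2 remove [cvkfa,jdab] add [qbivj] -> 11 lines: nevjb zjzmz ibt qbivj evcp rrz tgobj lxqg tlgb lyn nll
Hunk 2: at line 2 remove [qbivj,evcp] add [mlicv,qasi,vxbr] -> 12 lines: nevjb zjzmz ibt mlicv qasi vxbr rrz tgobj lxqg tlgb lyn nll
Hunk 3: at line 3 remove [qasi,vxbr,rrz] add [juj,qqsp] -> 11 lines: nevjb zjzmz ibt mlicv juj qqsp tgobj lxqg tlgb lyn nll
Hunk 4: at line 5 remove [tgobj,lxqg] add [bjytd,tem,cjwx] -> 12 lines: nevjb zjzmz ibt mlicv juj qqsp bjytd tem cjwx tlgb lyn nll
Hunk 5: at line 2 remove [ibt,mlicv,juj] add [wnu,mdk] -> 11 lines: nevjb zjzmz wnu mdk qqsp bjytd tem cjwx tlgb lyn nll
Hunk 6: at line 8 remove [tlgb,lyn] add [wzv] -> 10 lines: nevjb zjzmz wnu mdk qqsp bjytd tem cjwx wzv nll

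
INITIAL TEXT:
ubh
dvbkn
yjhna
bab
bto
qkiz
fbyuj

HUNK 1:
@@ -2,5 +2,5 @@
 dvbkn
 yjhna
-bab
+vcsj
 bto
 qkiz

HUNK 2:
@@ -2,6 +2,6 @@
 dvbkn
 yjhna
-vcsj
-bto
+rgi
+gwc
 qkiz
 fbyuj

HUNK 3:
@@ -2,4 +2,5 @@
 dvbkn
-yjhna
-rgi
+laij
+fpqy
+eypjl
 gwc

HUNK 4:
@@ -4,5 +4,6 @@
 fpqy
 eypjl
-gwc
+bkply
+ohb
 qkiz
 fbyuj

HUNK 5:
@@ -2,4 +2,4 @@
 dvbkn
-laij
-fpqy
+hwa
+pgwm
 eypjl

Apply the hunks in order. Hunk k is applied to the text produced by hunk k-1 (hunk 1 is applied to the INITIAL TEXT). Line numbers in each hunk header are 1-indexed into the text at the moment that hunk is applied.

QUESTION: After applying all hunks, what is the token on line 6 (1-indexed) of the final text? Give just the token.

Answer: bkply

Derivation:
Hunk 1: at line 2 remove [bab] add [vcsj] -> 7 lines: ubh dvbkn yjhna vcsj bto qkiz fbyuj
Hunk 2: at line 2 remove [vcsj,bto] add [rgi,gwc] -> 7 lines: ubh dvbkn yjhna rgi gwc qkiz fbyuj
Hunk 3: at line 2 remove [yjhna,rgi] add [laij,fpqy,eypjl] -> 8 lines: ubh dvbkn laij fpqy eypjl gwc qkiz fbyuj
Hunk 4: at line 4 remove [gwc] add [bkply,ohb] -> 9 lines: ubh dvbkn laij fpqy eypjl bkply ohb qkiz fbyuj
Hunk 5: at line 2 remove [laij,fpqy] add [hwa,pgwm] -> 9 lines: ubh dvbkn hwa pgwm eypjl bkply ohb qkiz fbyuj
Final line 6: bkply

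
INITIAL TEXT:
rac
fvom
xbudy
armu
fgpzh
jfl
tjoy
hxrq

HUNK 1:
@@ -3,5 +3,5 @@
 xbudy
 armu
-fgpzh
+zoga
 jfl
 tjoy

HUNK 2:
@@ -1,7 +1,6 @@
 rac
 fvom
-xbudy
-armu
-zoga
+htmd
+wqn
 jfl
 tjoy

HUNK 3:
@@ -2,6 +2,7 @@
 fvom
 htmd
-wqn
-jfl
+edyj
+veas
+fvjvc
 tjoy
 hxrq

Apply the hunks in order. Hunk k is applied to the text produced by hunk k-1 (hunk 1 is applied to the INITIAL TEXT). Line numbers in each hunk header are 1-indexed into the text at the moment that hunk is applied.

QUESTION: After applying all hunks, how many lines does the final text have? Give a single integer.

Answer: 8

Derivation:
Hunk 1: at line 3 remove [fgpzh] add [zoga] -> 8 lines: rac fvom xbudy armu zoga jfl tjoy hxrq
Hunk 2: at line 1 remove [xbudy,armu,zoga] add [htmd,wqn] -> 7 lines: rac fvom htmd wqn jfl tjoy hxrq
Hunk 3: at line 2 remove [wqn,jfl] add [edyj,veas,fvjvc] -> 8 lines: rac fvom htmd edyj veas fvjvc tjoy hxrq
Final line count: 8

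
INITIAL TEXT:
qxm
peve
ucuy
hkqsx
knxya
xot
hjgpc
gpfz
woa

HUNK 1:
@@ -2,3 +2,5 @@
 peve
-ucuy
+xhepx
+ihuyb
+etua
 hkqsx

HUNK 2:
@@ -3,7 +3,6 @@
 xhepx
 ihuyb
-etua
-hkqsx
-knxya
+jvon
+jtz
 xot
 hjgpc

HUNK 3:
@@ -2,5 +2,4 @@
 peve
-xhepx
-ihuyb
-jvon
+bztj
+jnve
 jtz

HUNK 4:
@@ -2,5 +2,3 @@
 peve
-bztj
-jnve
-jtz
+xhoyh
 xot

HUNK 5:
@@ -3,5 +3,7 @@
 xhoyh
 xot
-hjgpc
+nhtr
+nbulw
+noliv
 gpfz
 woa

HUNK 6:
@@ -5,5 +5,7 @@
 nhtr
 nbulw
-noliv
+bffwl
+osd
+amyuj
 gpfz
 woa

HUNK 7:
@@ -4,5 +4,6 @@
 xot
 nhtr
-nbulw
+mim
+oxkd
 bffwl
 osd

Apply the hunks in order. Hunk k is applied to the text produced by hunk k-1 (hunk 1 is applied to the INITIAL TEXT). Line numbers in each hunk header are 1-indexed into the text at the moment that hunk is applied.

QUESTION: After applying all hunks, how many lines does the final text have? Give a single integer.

Hunk 1: at line 2 remove [ucuy] add [xhepx,ihuyb,etua] -> 11 lines: qxm peve xhepx ihuyb etua hkqsx knxya xot hjgpc gpfz woa
Hunk 2: at line 3 remove [etua,hkqsx,knxya] add [jvon,jtz] -> 10 lines: qxm peve xhepx ihuyb jvon jtz xot hjgpc gpfz woa
Hunk 3: at line 2 remove [xhepx,ihuyb,jvon] add [bztj,jnve] -> 9 lines: qxm peve bztj jnve jtz xot hjgpc gpfz woa
Hunk 4: at line 2 remove [bztj,jnve,jtz] add [xhoyh] -> 7 lines: qxm peve xhoyh xot hjgpc gpfz woa
Hunk 5: at line 3 remove [hjgpc] add [nhtr,nbulw,noliv] -> 9 lines: qxm peve xhoyh xot nhtr nbulw noliv gpfz woa
Hunk 6: at line 5 remove [noliv] add [bffwl,osd,amyuj] -> 11 lines: qxm peve xhoyh xot nhtr nbulw bffwl osd amyuj gpfz woa
Hunk 7: at line 4 remove [nbulw] add [mim,oxkd] -> 12 lines: qxm peve xhoyh xot nhtr mim oxkd bffwl osd amyuj gpfz woa
Final line count: 12

Answer: 12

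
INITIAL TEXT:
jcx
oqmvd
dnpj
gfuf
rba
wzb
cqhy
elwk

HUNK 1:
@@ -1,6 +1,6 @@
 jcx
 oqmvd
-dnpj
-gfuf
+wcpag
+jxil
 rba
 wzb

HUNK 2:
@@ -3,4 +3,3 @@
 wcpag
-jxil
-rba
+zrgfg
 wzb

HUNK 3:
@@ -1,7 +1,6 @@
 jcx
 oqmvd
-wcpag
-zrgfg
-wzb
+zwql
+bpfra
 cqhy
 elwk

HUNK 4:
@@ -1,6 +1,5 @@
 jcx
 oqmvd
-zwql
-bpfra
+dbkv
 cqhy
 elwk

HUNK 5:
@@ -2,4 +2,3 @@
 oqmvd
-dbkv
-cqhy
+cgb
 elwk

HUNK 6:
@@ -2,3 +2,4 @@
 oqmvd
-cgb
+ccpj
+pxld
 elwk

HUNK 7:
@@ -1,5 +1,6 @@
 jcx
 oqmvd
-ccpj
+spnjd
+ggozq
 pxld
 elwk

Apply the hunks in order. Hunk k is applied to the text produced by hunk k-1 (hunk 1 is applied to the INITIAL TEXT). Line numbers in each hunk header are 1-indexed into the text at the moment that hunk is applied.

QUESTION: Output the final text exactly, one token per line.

Answer: jcx
oqmvd
spnjd
ggozq
pxld
elwk

Derivation:
Hunk 1: at line 1 remove [dnpj,gfuf] add [wcpag,jxil] -> 8 lines: jcx oqmvd wcpag jxil rba wzb cqhy elwk
Hunk 2: at line 3 remove [jxil,rba] add [zrgfg] -> 7 lines: jcx oqmvd wcpag zrgfg wzb cqhy elwk
Hunk 3: at line 1 remove [wcpag,zrgfg,wzb] add [zwql,bpfra] -> 6 lines: jcx oqmvd zwql bpfra cqhy elwk
Hunk 4: at line 1 remove [zwql,bpfra] add [dbkv] -> 5 lines: jcx oqmvd dbkv cqhy elwk
Hunk 5: at line 2 remove [dbkv,cqhy] add [cgb] -> 4 lines: jcx oqmvd cgb elwk
Hunk 6: at line 2 remove [cgb] add [ccpj,pxld] -> 5 lines: jcx oqmvd ccpj pxld elwk
Hunk 7: at line 1 remove [ccpj] add [spnjd,ggozq] -> 6 lines: jcx oqmvd spnjd ggozq pxld elwk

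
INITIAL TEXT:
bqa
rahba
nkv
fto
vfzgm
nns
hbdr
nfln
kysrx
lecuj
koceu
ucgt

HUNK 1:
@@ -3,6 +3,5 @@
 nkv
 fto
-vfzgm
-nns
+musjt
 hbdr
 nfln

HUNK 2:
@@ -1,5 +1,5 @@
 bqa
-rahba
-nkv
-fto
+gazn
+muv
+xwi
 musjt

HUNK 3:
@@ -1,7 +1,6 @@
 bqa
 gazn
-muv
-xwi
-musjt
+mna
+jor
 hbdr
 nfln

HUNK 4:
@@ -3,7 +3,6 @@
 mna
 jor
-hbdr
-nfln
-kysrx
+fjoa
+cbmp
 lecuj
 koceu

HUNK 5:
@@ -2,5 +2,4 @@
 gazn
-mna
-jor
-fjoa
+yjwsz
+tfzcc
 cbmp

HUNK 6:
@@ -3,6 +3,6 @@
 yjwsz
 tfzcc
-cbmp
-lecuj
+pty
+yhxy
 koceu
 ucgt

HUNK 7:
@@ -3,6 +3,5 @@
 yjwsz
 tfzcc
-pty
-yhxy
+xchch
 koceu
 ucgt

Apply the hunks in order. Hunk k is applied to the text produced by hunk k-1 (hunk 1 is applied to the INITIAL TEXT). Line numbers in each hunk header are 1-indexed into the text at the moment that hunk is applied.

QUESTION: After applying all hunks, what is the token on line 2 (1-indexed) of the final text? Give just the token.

Answer: gazn

Derivation:
Hunk 1: at line 3 remove [vfzgm,nns] add [musjt] -> 11 lines: bqa rahba nkv fto musjt hbdr nfln kysrx lecuj koceu ucgt
Hunk 2: at line 1 remove [rahba,nkv,fto] add [gazn,muv,xwi] -> 11 lines: bqa gazn muv xwi musjt hbdr nfln kysrx lecuj koceu ucgt
Hunk 3: at line 1 remove [muv,xwi,musjt] add [mna,jor] -> 10 lines: bqa gazn mna jor hbdr nfln kysrx lecuj koceu ucgt
Hunk 4: at line 3 remove [hbdr,nfln,kysrx] add [fjoa,cbmp] -> 9 lines: bqa gazn mna jor fjoa cbmp lecuj koceu ucgt
Hunk 5: at line 2 remove [mna,jor,fjoa] add [yjwsz,tfzcc] -> 8 lines: bqa gazn yjwsz tfzcc cbmp lecuj koceu ucgt
Hunk 6: at line 3 remove [cbmp,lecuj] add [pty,yhxy] -> 8 lines: bqa gazn yjwsz tfzcc pty yhxy koceu ucgt
Hunk 7: at line 3 remove [pty,yhxy] add [xchch] -> 7 lines: bqa gazn yjwsz tfzcc xchch koceu ucgt
Final line 2: gazn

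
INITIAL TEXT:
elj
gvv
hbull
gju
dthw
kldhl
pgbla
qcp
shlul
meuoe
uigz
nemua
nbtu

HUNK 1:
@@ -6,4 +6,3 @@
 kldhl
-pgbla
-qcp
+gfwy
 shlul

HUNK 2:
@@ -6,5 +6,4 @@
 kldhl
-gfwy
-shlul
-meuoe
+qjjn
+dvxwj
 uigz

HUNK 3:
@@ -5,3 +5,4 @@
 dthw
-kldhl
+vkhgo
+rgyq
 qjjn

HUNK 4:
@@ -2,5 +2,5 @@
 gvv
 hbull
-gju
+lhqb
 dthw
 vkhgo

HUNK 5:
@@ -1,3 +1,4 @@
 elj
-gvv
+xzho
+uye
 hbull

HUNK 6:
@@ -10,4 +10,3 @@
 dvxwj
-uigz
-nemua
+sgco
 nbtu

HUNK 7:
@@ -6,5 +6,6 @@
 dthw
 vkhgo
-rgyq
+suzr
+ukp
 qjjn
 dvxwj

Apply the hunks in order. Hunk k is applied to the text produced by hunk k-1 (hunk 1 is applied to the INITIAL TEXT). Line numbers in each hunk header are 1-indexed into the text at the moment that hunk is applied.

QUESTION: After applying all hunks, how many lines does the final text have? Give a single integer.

Answer: 13

Derivation:
Hunk 1: at line 6 remove [pgbla,qcp] add [gfwy] -> 12 lines: elj gvv hbull gju dthw kldhl gfwy shlul meuoe uigz nemua nbtu
Hunk 2: at line 6 remove [gfwy,shlul,meuoe] add [qjjn,dvxwj] -> 11 lines: elj gvv hbull gju dthw kldhl qjjn dvxwj uigz nemua nbtu
Hunk 3: at line 5 remove [kldhl] add [vkhgo,rgyq] -> 12 lines: elj gvv hbull gju dthw vkhgo rgyq qjjn dvxwj uigz nemua nbtu
Hunk 4: at line 2 remove [gju] add [lhqb] -> 12 lines: elj gvv hbull lhqb dthw vkhgo rgyq qjjn dvxwj uigz nemua nbtu
Hunk 5: at line 1 remove [gvv] add [xzho,uye] -> 13 lines: elj xzho uye hbull lhqb dthw vkhgo rgyq qjjn dvxwj uigz nemua nbtu
Hunk 6: at line 10 remove [uigz,nemua] add [sgco] -> 12 lines: elj xzho uye hbull lhqb dthw vkhgo rgyq qjjn dvxwj sgco nbtu
Hunk 7: at line 6 remove [rgyq] add [suzr,ukp] -> 13 lines: elj xzho uye hbull lhqb dthw vkhgo suzr ukp qjjn dvxwj sgco nbtu
Final line count: 13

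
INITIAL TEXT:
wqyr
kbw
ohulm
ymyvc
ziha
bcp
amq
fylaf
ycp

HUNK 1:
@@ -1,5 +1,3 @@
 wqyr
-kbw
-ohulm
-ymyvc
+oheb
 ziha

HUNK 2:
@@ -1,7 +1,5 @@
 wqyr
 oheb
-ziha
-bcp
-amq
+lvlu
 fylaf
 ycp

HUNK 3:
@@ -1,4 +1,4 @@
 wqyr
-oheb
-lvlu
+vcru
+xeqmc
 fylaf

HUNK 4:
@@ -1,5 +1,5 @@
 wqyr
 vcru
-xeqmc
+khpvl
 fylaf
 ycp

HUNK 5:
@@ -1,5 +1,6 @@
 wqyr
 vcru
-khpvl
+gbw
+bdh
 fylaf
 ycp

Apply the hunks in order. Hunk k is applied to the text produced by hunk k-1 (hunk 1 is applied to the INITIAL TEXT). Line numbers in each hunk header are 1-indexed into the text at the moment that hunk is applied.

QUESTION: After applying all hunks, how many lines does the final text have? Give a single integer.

Answer: 6

Derivation:
Hunk 1: at line 1 remove [kbw,ohulm,ymyvc] add [oheb] -> 7 lines: wqyr oheb ziha bcp amq fylaf ycp
Hunk 2: at line 1 remove [ziha,bcp,amq] add [lvlu] -> 5 lines: wqyr oheb lvlu fylaf ycp
Hunk 3: at line 1 remove [oheb,lvlu] add [vcru,xeqmc] -> 5 lines: wqyr vcru xeqmc fylaf ycp
Hunk 4: at line 1 remove [xeqmc] add [khpvl] -> 5 lines: wqyr vcru khpvl fylaf ycp
Hunk 5: at line 1 remove [khpvl] add [gbw,bdh] -> 6 lines: wqyr vcru gbw bdh fylaf ycp
Final line count: 6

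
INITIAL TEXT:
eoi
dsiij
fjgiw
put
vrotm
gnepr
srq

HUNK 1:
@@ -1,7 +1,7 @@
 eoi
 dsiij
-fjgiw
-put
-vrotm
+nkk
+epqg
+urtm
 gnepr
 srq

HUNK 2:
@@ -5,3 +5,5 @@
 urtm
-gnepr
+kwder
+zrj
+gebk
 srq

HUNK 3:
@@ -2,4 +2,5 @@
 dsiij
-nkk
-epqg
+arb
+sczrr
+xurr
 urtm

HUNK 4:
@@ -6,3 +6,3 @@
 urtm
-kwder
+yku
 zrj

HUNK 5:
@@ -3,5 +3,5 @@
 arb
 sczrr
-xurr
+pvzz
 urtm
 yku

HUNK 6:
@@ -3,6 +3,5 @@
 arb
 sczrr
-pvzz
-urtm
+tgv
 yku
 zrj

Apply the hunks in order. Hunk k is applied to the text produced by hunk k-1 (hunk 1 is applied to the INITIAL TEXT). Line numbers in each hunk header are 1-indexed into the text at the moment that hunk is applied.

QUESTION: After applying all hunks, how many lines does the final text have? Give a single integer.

Hunk 1: at line 1 remove [fjgiw,put,vrotm] add [nkk,epqg,urtm] -> 7 lines: eoi dsiij nkk epqg urtm gnepr srq
Hunk 2: at line 5 remove [gnepr] add [kwder,zrj,gebk] -> 9 lines: eoi dsiij nkk epqg urtm kwder zrj gebk srq
Hunk 3: at line 2 remove [nkk,epqg] add [arb,sczrr,xurr] -> 10 lines: eoi dsiij arb sczrr xurr urtm kwder zrj gebk srq
Hunk 4: at line 6 remove [kwder] add [yku] -> 10 lines: eoi dsiij arb sczrr xurr urtm yku zrj gebk srq
Hunk 5: at line 3 remove [xurr] add [pvzz] -> 10 lines: eoi dsiij arb sczrr pvzz urtm yku zrj gebk srq
Hunk 6: at line 3 remove [pvzz,urtm] add [tgv] -> 9 lines: eoi dsiij arb sczrr tgv yku zrj gebk srq
Final line count: 9

Answer: 9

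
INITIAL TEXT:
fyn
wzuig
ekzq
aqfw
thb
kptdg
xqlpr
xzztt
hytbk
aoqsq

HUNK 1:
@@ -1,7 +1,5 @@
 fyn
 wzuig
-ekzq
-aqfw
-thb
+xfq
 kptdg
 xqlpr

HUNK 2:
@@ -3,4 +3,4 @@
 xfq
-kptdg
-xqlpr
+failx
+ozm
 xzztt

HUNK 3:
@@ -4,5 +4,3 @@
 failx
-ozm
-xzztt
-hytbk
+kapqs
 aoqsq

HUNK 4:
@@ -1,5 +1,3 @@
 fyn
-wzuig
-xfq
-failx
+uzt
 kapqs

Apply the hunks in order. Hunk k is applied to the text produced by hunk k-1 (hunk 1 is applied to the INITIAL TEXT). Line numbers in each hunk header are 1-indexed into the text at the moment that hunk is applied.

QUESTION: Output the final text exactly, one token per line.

Answer: fyn
uzt
kapqs
aoqsq

Derivation:
Hunk 1: at line 1 remove [ekzq,aqfw,thb] add [xfq] -> 8 lines: fyn wzuig xfq kptdg xqlpr xzztt hytbk aoqsq
Hunk 2: at line 3 remove [kptdg,xqlpr] add [failx,ozm] -> 8 lines: fyn wzuig xfq failx ozm xzztt hytbk aoqsq
Hunk 3: at line 4 remove [ozm,xzztt,hytbk] add [kapqs] -> 6 lines: fyn wzuig xfq failx kapqs aoqsq
Hunk 4: at line 1 remove [wzuig,xfq,failx] add [uzt] -> 4 lines: fyn uzt kapqs aoqsq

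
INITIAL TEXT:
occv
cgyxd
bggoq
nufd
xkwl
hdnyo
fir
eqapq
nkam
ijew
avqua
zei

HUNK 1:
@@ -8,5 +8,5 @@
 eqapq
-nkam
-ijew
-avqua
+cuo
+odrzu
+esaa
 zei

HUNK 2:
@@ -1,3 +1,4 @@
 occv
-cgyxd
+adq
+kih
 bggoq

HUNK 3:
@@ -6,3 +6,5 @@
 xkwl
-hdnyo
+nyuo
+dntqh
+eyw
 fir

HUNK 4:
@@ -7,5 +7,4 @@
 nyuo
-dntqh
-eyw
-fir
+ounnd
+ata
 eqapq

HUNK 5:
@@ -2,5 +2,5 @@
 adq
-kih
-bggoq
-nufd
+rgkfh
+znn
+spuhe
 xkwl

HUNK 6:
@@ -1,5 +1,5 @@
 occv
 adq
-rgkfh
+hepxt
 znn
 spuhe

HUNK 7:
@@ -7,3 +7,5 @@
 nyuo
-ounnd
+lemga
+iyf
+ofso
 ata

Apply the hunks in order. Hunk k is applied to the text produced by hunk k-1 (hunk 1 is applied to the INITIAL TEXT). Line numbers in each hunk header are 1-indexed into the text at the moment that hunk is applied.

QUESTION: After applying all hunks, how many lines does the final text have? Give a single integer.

Answer: 16

Derivation:
Hunk 1: at line 8 remove [nkam,ijew,avqua] add [cuo,odrzu,esaa] -> 12 lines: occv cgyxd bggoq nufd xkwl hdnyo fir eqapq cuo odrzu esaa zei
Hunk 2: at line 1 remove [cgyxd] add [adq,kih] -> 13 lines: occv adq kih bggoq nufd xkwl hdnyo fir eqapq cuo odrzu esaa zei
Hunk 3: at line 6 remove [hdnyo] add [nyuo,dntqh,eyw] -> 15 lines: occv adq kih bggoq nufd xkwl nyuo dntqh eyw fir eqapq cuo odrzu esaa zei
Hunk 4: at line 7 remove [dntqh,eyw,fir] add [ounnd,ata] -> 14 lines: occv adq kih bggoq nufd xkwl nyuo ounnd ata eqapq cuo odrzu esaa zei
Hunk 5: at line 2 remove [kih,bggoq,nufd] add [rgkfh,znn,spuhe] -> 14 lines: occv adq rgkfh znn spuhe xkwl nyuo ounnd ata eqapq cuo odrzu esaa zei
Hunk 6: at line 1 remove [rgkfh] add [hepxt] -> 14 lines: occv adq hepxt znn spuhe xkwl nyuo ounnd ata eqapq cuo odrzu esaa zei
Hunk 7: at line 7 remove [ounnd] add [lemga,iyf,ofso] -> 16 lines: occv adq hepxt znn spuhe xkwl nyuo lemga iyf ofso ata eqapq cuo odrzu esaa zei
Final line count: 16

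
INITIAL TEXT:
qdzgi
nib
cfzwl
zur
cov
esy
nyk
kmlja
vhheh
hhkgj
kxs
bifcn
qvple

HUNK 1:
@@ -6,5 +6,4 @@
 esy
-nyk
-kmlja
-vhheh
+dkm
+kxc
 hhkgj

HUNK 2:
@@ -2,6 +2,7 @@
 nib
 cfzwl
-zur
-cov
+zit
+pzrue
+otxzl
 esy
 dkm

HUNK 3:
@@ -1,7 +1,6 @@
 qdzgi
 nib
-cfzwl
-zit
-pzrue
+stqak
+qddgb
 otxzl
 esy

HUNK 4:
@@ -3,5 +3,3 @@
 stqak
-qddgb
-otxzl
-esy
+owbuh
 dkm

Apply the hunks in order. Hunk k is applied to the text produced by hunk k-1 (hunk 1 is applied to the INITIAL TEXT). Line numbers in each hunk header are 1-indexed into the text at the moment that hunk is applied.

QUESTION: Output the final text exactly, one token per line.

Answer: qdzgi
nib
stqak
owbuh
dkm
kxc
hhkgj
kxs
bifcn
qvple

Derivation:
Hunk 1: at line 6 remove [nyk,kmlja,vhheh] add [dkm,kxc] -> 12 lines: qdzgi nib cfzwl zur cov esy dkm kxc hhkgj kxs bifcn qvple
Hunk 2: at line 2 remove [zur,cov] add [zit,pzrue,otxzl] -> 13 lines: qdzgi nib cfzwl zit pzrue otxzl esy dkm kxc hhkgj kxs bifcn qvple
Hunk 3: at line 1 remove [cfzwl,zit,pzrue] add [stqak,qddgb] -> 12 lines: qdzgi nib stqak qddgb otxzl esy dkm kxc hhkgj kxs bifcn qvple
Hunk 4: at line 3 remove [qddgb,otxzl,esy] add [owbuh] -> 10 lines: qdzgi nib stqak owbuh dkm kxc hhkgj kxs bifcn qvple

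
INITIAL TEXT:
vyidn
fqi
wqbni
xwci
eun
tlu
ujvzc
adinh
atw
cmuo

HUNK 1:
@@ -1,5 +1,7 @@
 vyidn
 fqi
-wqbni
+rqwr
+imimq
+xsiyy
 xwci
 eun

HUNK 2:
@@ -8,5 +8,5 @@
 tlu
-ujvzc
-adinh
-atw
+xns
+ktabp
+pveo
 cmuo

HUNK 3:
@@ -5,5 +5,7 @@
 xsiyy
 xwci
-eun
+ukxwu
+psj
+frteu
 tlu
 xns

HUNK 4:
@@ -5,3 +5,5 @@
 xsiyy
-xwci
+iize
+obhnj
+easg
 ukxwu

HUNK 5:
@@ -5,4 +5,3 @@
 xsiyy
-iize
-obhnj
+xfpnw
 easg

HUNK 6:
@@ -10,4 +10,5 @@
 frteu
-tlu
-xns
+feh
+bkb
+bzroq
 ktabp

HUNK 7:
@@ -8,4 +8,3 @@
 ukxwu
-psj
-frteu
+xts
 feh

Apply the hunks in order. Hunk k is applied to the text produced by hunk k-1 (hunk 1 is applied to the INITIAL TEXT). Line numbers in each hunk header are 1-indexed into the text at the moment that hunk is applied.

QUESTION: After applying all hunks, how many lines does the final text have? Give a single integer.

Hunk 1: at line 1 remove [wqbni] add [rqwr,imimq,xsiyy] -> 12 lines: vyidn fqi rqwr imimq xsiyy xwci eun tlu ujvzc adinh atw cmuo
Hunk 2: at line 8 remove [ujvzc,adinh,atw] add [xns,ktabp,pveo] -> 12 lines: vyidn fqi rqwr imimq xsiyy xwci eun tlu xns ktabp pveo cmuo
Hunk 3: at line 5 remove [eun] add [ukxwu,psj,frteu] -> 14 lines: vyidn fqi rqwr imimq xsiyy xwci ukxwu psj frteu tlu xns ktabp pveo cmuo
Hunk 4: at line 5 remove [xwci] add [iize,obhnj,easg] -> 16 lines: vyidn fqi rqwr imimq xsiyy iize obhnj easg ukxwu psj frteu tlu xns ktabp pveo cmuo
Hunk 5: at line 5 remove [iize,obhnj] add [xfpnw] -> 15 lines: vyidn fqi rqwr imimq xsiyy xfpnw easg ukxwu psj frteu tlu xns ktabp pveo cmuo
Hunk 6: at line 10 remove [tlu,xns] add [feh,bkb,bzroq] -> 16 lines: vyidn fqi rqwr imimq xsiyy xfpnw easg ukxwu psj frteu feh bkb bzroq ktabp pveo cmuo
Hunk 7: at line 8 remove [psj,frteu] add [xts] -> 15 lines: vyidn fqi rqwr imimq xsiyy xfpnw easg ukxwu xts feh bkb bzroq ktabp pveo cmuo
Final line count: 15

Answer: 15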